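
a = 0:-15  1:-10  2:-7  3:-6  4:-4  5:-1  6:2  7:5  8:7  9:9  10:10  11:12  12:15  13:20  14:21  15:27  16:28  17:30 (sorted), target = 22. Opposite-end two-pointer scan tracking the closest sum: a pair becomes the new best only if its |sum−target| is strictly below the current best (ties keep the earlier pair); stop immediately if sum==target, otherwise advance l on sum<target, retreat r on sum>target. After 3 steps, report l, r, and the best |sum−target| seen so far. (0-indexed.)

l=2, r=16, best |Δ|=1

l=0 r=17: -15+30=15 d=7 *, l++
l=1 r=17: -10+30=20 d=2 *, l++
l=2 r=17: -7+30=23 d=1 *, r--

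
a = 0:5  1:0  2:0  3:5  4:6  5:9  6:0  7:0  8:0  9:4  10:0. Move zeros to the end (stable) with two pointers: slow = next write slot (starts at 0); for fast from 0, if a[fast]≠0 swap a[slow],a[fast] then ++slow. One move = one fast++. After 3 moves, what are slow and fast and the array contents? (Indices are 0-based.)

slow=0 fast=0: a[fast]=5≠0 swap→a[0]=5, slow++,fast++
slow=1 fast=1: a[fast]=0, fast++
slow=1 fast=2: a[fast]=0, fast++

slow=1, fast=3, a=[5, 0, 0, 5, 6, 9, 0, 0, 0, 4, 0]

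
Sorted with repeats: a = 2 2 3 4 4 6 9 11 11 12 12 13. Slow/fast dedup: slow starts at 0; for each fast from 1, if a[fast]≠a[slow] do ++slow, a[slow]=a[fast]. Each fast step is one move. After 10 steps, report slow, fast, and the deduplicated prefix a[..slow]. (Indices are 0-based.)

slow=6, fast=11, prefix=[2, 3, 4, 6, 9, 11, 12]

(s=0,f=1) a[fast]=2=a[slow] dup → fast++
(s=0,f=2) a[fast]=3≠a[slow]=2 write a[1]=3 → slow++,fast++
(s=1,f=3) a[fast]=4≠a[slow]=3 write a[2]=4 → slow++,fast++
(s=2,f=4) a[fast]=4=a[slow] dup → fast++
(s=2,f=5) a[fast]=6≠a[slow]=4 write a[3]=6 → slow++,fast++
(s=3,f=6) a[fast]=9≠a[slow]=6 write a[4]=9 → slow++,fast++
(s=4,f=7) a[fast]=11≠a[slow]=9 write a[5]=11 → slow++,fast++
(s=5,f=8) a[fast]=11=a[slow] dup → fast++
(s=5,f=9) a[fast]=12≠a[slow]=11 write a[6]=12 → slow++,fast++
(s=6,f=10) a[fast]=12=a[slow] dup → fast++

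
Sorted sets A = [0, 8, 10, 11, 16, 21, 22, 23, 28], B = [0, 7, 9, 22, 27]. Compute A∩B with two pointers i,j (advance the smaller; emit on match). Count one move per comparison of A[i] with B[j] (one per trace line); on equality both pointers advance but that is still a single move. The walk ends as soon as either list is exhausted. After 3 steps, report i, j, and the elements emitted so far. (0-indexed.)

i=0 j=0: 0==0 emit, i++,j++
i=1 j=1: 8>7, j++
i=1 j=2: 8<9, i++

i=2, j=2, emitted=[0]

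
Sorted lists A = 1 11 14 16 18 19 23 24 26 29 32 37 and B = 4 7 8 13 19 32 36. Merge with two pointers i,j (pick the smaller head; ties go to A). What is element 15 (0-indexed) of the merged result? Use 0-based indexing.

[i=0,j=0] A[i]=1<=B[j]=4 take 1 → i++
[i=1,j=0] A[i]=11>B[j]=4 take 4 → j++
[i=1,j=1] A[i]=11>B[j]=7 take 7 → j++
[i=1,j=2] A[i]=11>B[j]=8 take 8 → j++
[i=1,j=3] A[i]=11<=B[j]=13 take 11 → i++
[i=2,j=3] A[i]=14>B[j]=13 take 13 → j++
[i=2,j=4] A[i]=14<=B[j]=19 take 14 → i++
[i=3,j=4] A[i]=16<=B[j]=19 take 16 → i++
[i=4,j=4] A[i]=18<=B[j]=19 take 18 → i++
[i=5,j=4] A[i]=19<=B[j]=19 take 19 → i++
[i=6,j=4] A[i]=23>B[j]=19 take 19 → j++
[i=6,j=5] A[i]=23<=B[j]=32 take 23 → i++
[i=7,j=5] A[i]=24<=B[j]=32 take 24 → i++
[i=8,j=5] A[i]=26<=B[j]=32 take 26 → i++
[i=9,j=5] A[i]=29<=B[j]=32 take 29 → i++
[i=10,j=5] A[i]=32<=B[j]=32 take 32 → i++
[i=11,j=5] A[i]=37>B[j]=32 take 32 → j++
[i=11,j=6] A[i]=37>B[j]=36 take 36 → j++
[i=11,j=7] B done, take A[i]=37 → i++

merged[15] = 32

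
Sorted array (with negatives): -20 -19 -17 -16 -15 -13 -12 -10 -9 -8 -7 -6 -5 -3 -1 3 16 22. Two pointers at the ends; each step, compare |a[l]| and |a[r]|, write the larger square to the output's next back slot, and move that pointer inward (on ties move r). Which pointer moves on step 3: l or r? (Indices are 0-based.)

l

[0,17] |-20|<=|22| out[17]=484 → r--
[0,16] |-20|>|16| out[16]=400 → l++
[1,16] |-19|>|16| out[15]=361 → l++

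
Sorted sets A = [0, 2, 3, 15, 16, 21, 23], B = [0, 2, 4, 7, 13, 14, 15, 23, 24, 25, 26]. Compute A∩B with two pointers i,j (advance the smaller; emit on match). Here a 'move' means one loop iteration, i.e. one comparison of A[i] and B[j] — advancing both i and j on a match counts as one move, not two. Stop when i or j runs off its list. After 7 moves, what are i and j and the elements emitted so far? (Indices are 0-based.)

i=3, j=6, emitted=[0, 2]

[i=0,j=0] 0==0 emit → i++,j++
[i=1,j=1] 2==2 emit → i++,j++
[i=2,j=2] 3<4 → i++
[i=3,j=2] 15>4 → j++
[i=3,j=3] 15>7 → j++
[i=3,j=4] 15>13 → j++
[i=3,j=5] 15>14 → j++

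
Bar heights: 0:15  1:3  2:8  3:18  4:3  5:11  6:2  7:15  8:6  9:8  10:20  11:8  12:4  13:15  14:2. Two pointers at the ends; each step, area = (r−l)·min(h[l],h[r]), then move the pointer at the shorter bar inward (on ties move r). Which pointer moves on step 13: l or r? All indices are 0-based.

l

l=0 r=14: min(15,2)*14=28 best=28 *, r--
l=0 r=13: min(15,15)*13=195 best=195 *, r--
l=0 r=12: min(15,4)*12=48 best=195, r--
l=0 r=11: min(15,8)*11=88 best=195, r--
l=0 r=10: min(15,20)*10=150 best=195, l++
l=1 r=10: min(3,20)*9=27 best=195, l++
l=2 r=10: min(8,20)*8=64 best=195, l++
l=3 r=10: min(18,20)*7=126 best=195, l++
l=4 r=10: min(3,20)*6=18 best=195, l++
l=5 r=10: min(11,20)*5=55 best=195, l++
l=6 r=10: min(2,20)*4=8 best=195, l++
l=7 r=10: min(15,20)*3=45 best=195, l++
l=8 r=10: min(6,20)*2=12 best=195, l++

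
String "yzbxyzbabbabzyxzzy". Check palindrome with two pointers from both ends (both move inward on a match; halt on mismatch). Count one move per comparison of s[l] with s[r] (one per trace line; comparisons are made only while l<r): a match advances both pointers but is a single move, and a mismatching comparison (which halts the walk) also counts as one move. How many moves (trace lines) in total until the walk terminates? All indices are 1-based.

3 moves

[1,18] 'y'=='y' → l++,r--
[2,17] 'z'=='z' → l++,r--
[3,16] 'b'!='z' → stop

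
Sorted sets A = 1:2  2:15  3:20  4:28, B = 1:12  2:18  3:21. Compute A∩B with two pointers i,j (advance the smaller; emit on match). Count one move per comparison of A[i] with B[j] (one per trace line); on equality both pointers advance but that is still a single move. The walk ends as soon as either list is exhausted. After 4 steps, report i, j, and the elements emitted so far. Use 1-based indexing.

i=3, j=3, emitted=[]

i=1 j=1: 2<12, i++
i=2 j=1: 15>12, j++
i=2 j=2: 15<18, i++
i=3 j=2: 20>18, j++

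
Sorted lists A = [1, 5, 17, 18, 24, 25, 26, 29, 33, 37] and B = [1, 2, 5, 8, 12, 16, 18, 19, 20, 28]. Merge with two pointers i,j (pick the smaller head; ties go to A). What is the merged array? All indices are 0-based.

[i=0,j=0] A[i]=1<=B[j]=1 take 1 → i++
[i=1,j=0] A[i]=5>B[j]=1 take 1 → j++
[i=1,j=1] A[i]=5>B[j]=2 take 2 → j++
[i=1,j=2] A[i]=5<=B[j]=5 take 5 → i++
[i=2,j=2] A[i]=17>B[j]=5 take 5 → j++
[i=2,j=3] A[i]=17>B[j]=8 take 8 → j++
[i=2,j=4] A[i]=17>B[j]=12 take 12 → j++
[i=2,j=5] A[i]=17>B[j]=16 take 16 → j++
[i=2,j=6] A[i]=17<=B[j]=18 take 17 → i++
[i=3,j=6] A[i]=18<=B[j]=18 take 18 → i++
[i=4,j=6] A[i]=24>B[j]=18 take 18 → j++
[i=4,j=7] A[i]=24>B[j]=19 take 19 → j++
[i=4,j=8] A[i]=24>B[j]=20 take 20 → j++
[i=4,j=9] A[i]=24<=B[j]=28 take 24 → i++
[i=5,j=9] A[i]=25<=B[j]=28 take 25 → i++
[i=6,j=9] A[i]=26<=B[j]=28 take 26 → i++
[i=7,j=9] A[i]=29>B[j]=28 take 28 → j++
[i=7,j=10] B done, take A[i]=29 → i++
[i=8,j=10] B done, take A[i]=33 → i++
[i=9,j=10] B done, take A[i]=37 → i++

[1, 1, 2, 5, 5, 8, 12, 16, 17, 18, 18, 19, 20, 24, 25, 26, 28, 29, 33, 37]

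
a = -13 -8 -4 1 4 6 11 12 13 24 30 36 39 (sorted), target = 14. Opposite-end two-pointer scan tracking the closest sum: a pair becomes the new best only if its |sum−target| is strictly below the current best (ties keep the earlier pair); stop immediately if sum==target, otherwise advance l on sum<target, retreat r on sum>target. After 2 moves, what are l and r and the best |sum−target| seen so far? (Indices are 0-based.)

l=0, r=10, best |Δ|=9

l=0 r=12: -13+39=26 d=12 *, r--
l=0 r=11: -13+36=23 d=9 *, r--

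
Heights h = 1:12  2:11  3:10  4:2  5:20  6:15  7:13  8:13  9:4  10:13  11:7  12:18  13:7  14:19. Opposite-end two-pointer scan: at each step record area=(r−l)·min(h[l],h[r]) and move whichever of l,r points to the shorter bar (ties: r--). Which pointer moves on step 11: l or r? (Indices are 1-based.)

r

l=1 r=14: min(12,19)*13=156 best=156 *, l++
l=2 r=14: min(11,19)*12=132 best=156, l++
l=3 r=14: min(10,19)*11=110 best=156, l++
l=4 r=14: min(2,19)*10=20 best=156, l++
l=5 r=14: min(20,19)*9=171 best=171 *, r--
l=5 r=13: min(20,7)*8=56 best=171, r--
l=5 r=12: min(20,18)*7=126 best=171, r--
l=5 r=11: min(20,7)*6=42 best=171, r--
l=5 r=10: min(20,13)*5=65 best=171, r--
l=5 r=9: min(20,4)*4=16 best=171, r--
l=5 r=8: min(20,13)*3=39 best=171, r--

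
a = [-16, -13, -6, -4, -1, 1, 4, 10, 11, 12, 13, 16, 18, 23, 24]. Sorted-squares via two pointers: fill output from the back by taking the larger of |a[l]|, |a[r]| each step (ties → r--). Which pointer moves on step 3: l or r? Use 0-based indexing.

[0,14] |-16|<=|24| out[14]=576 → r--
[0,13] |-16|<=|23| out[13]=529 → r--
[0,12] |-16|<=|18| out[12]=324 → r--

r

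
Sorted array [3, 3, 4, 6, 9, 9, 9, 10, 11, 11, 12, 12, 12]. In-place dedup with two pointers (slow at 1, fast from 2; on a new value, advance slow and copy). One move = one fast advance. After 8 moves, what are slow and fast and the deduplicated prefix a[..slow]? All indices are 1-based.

(s=1,f=2) a[fast]=3=a[slow] dup → fast++
(s=1,f=3) a[fast]=4≠a[slow]=3 write a[2]=4 → slow++,fast++
(s=2,f=4) a[fast]=6≠a[slow]=4 write a[3]=6 → slow++,fast++
(s=3,f=5) a[fast]=9≠a[slow]=6 write a[4]=9 → slow++,fast++
(s=4,f=6) a[fast]=9=a[slow] dup → fast++
(s=4,f=7) a[fast]=9=a[slow] dup → fast++
(s=4,f=8) a[fast]=10≠a[slow]=9 write a[5]=10 → slow++,fast++
(s=5,f=9) a[fast]=11≠a[slow]=10 write a[6]=11 → slow++,fast++

slow=6, fast=10, prefix=[3, 4, 6, 9, 10, 11]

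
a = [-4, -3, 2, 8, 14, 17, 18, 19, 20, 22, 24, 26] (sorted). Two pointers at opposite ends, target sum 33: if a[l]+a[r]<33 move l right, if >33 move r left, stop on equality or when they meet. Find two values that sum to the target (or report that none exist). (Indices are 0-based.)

(14, 19)

[0,11] -4+26=22 <33 → l++
[1,11] -3+26=23 <33 → l++
[2,11] 2+26=28 <33 → l++
[3,11] 8+26=34 >33 → r--
[3,10] 8+24=32 <33 → l++
[4,10] 14+24=38 >33 → r--
[4,9] 14+22=36 >33 → r--
[4,8] 14+20=34 >33 → r--
[4,7] 14+19=33 → found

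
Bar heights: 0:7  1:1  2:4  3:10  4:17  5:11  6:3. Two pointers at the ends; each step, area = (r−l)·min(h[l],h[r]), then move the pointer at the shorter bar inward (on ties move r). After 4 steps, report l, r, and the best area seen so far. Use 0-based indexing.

l=3, r=5, best area=35

[0,6] min(7,3)*6=18 best=18 * → r--
[0,5] min(7,11)*5=35 best=35 * → l++
[1,5] min(1,11)*4=4 best=35 → l++
[2,5] min(4,11)*3=12 best=35 → l++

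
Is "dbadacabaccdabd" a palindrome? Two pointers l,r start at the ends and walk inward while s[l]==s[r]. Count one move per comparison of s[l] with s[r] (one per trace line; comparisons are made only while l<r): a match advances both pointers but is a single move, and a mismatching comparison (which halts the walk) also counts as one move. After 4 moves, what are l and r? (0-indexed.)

l=4, r=10

l=0 r=14: 'd'=='d', l++,r--
l=1 r=13: 'b'=='b', l++,r--
l=2 r=12: 'a'=='a', l++,r--
l=3 r=11: 'd'=='d', l++,r--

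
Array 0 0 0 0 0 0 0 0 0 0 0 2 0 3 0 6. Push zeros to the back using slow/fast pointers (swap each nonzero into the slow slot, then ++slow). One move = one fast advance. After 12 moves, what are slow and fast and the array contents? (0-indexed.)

slow=1, fast=12, a=[2, 0, 0, 0, 0, 0, 0, 0, 0, 0, 0, 0, 0, 3, 0, 6]

(s=0,f=0) a[fast]=0 → fast++
(s=0,f=1) a[fast]=0 → fast++
(s=0,f=2) a[fast]=0 → fast++
(s=0,f=3) a[fast]=0 → fast++
(s=0,f=4) a[fast]=0 → fast++
(s=0,f=5) a[fast]=0 → fast++
(s=0,f=6) a[fast]=0 → fast++
(s=0,f=7) a[fast]=0 → fast++
(s=0,f=8) a[fast]=0 → fast++
(s=0,f=9) a[fast]=0 → fast++
(s=0,f=10) a[fast]=0 → fast++
(s=0,f=11) a[fast]=2≠0 swap→a[0]=2 → slow++,fast++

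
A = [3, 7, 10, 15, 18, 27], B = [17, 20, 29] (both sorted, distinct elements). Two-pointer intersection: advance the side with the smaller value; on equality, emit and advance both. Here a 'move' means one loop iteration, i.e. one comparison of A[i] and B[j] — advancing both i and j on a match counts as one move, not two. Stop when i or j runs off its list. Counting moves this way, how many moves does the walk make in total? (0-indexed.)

[i=0,j=0] 3<17 → i++
[i=1,j=0] 7<17 → i++
[i=2,j=0] 10<17 → i++
[i=3,j=0] 15<17 → i++
[i=4,j=0] 18>17 → j++
[i=4,j=1] 18<20 → i++
[i=5,j=1] 27>20 → j++
[i=5,j=2] 27<29 → i++

8 moves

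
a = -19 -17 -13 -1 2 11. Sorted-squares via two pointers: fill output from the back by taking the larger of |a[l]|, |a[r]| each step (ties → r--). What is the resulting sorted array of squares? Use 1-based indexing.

[1,6] |-19|>|11| out[6]=361 → l++
[2,6] |-17|>|11| out[5]=289 → l++
[3,6] |-13|>|11| out[4]=169 → l++
[4,6] |-1|<=|11| out[3]=121 → r--
[4,5] |-1|<=|2| out[2]=4 → r--
[4,4] |-1|<=|-1| out[1]=1 → r--

[1, 4, 121, 169, 289, 361]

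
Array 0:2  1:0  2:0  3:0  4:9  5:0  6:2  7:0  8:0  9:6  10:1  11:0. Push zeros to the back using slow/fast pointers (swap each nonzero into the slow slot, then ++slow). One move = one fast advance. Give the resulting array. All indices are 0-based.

slow=0 fast=0: a[fast]=2≠0 swap→a[0]=2, slow++,fast++
slow=1 fast=1: a[fast]=0, fast++
slow=1 fast=2: a[fast]=0, fast++
slow=1 fast=3: a[fast]=0, fast++
slow=1 fast=4: a[fast]=9≠0 swap→a[1]=9, slow++,fast++
slow=2 fast=5: a[fast]=0, fast++
slow=2 fast=6: a[fast]=2≠0 swap→a[2]=2, slow++,fast++
slow=3 fast=7: a[fast]=0, fast++
slow=3 fast=8: a[fast]=0, fast++
slow=3 fast=9: a[fast]=6≠0 swap→a[3]=6, slow++,fast++
slow=4 fast=10: a[fast]=1≠0 swap→a[4]=1, slow++,fast++
slow=5 fast=11: a[fast]=0, fast++

[2, 9, 2, 6, 1, 0, 0, 0, 0, 0, 0, 0]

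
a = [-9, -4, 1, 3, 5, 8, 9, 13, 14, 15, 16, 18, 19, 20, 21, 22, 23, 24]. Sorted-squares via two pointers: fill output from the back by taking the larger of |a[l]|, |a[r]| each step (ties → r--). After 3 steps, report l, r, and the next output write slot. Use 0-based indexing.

l=0, r=14, next write slot=14

[0,17] |-9|<=|24| out[17]=576 → r--
[0,16] |-9|<=|23| out[16]=529 → r--
[0,15] |-9|<=|22| out[15]=484 → r--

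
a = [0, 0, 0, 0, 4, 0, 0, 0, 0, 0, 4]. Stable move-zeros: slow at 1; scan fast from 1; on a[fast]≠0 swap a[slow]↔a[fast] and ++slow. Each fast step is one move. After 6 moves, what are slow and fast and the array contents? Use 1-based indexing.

(s=1,f=1) a[fast]=0 → fast++
(s=1,f=2) a[fast]=0 → fast++
(s=1,f=3) a[fast]=0 → fast++
(s=1,f=4) a[fast]=0 → fast++
(s=1,f=5) a[fast]=4≠0 swap→a[1]=4 → slow++,fast++
(s=2,f=6) a[fast]=0 → fast++

slow=2, fast=7, a=[4, 0, 0, 0, 0, 0, 0, 0, 0, 0, 4]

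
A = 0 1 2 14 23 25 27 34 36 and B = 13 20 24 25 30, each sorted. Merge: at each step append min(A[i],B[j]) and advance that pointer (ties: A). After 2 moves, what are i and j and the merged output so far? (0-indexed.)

i=2, j=0, merged so far=[0, 1]

i=0 j=0: A[i]=0<=B[j]=13 take 0, i++
i=1 j=0: A[i]=1<=B[j]=13 take 1, i++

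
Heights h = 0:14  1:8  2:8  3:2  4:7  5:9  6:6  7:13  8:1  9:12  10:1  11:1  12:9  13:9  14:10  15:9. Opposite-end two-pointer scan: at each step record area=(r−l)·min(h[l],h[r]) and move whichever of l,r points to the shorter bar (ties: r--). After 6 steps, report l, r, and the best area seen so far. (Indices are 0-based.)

l=0 r=15: min(14,9)*15=135 best=135 *, r--
l=0 r=14: min(14,10)*14=140 best=140 *, r--
l=0 r=13: min(14,9)*13=117 best=140, r--
l=0 r=12: min(14,9)*12=108 best=140, r--
l=0 r=11: min(14,1)*11=11 best=140, r--
l=0 r=10: min(14,1)*10=10 best=140, r--

l=0, r=9, best area=140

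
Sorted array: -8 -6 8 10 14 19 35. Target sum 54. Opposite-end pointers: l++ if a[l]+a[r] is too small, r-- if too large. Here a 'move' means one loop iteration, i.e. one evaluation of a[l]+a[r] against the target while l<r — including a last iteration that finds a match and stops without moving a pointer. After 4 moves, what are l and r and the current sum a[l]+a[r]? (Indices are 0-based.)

l=4, r=6, sum=49

[0,6] -8+35=27 <54 → l++
[1,6] -6+35=29 <54 → l++
[2,6] 8+35=43 <54 → l++
[3,6] 10+35=45 <54 → l++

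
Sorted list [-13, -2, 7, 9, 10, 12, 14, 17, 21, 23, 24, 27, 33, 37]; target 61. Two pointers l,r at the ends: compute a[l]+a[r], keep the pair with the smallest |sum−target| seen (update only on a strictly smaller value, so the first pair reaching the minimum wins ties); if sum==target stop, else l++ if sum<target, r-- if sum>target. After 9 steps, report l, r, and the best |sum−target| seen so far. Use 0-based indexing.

l=9, r=13, best |Δ|=3

l=0 r=13: -13+37=24 d=37 *, l++
l=1 r=13: -2+37=35 d=26 *, l++
l=2 r=13: 7+37=44 d=17 *, l++
l=3 r=13: 9+37=46 d=15 *, l++
l=4 r=13: 10+37=47 d=14 *, l++
l=5 r=13: 12+37=49 d=12 *, l++
l=6 r=13: 14+37=51 d=10 *, l++
l=7 r=13: 17+37=54 d=7 *, l++
l=8 r=13: 21+37=58 d=3 *, l++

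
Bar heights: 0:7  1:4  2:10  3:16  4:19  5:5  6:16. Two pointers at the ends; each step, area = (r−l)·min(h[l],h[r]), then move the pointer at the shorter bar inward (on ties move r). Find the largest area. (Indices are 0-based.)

max area = 48

l=0 r=6: min(7,16)*6=42 best=42 *, l++
l=1 r=6: min(4,16)*5=20 best=42, l++
l=2 r=6: min(10,16)*4=40 best=42, l++
l=3 r=6: min(16,16)*3=48 best=48 *, r--
l=3 r=5: min(16,5)*2=10 best=48, r--
l=3 r=4: min(16,19)*1=16 best=48, l++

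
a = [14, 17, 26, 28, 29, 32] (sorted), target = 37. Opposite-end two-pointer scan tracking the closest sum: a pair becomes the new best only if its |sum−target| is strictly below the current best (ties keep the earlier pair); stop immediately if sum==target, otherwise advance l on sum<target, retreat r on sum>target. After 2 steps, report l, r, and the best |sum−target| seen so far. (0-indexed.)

l=0, r=3, best |Δ|=6

l=0 r=5: 14+32=46 d=9 *, r--
l=0 r=4: 14+29=43 d=6 *, r--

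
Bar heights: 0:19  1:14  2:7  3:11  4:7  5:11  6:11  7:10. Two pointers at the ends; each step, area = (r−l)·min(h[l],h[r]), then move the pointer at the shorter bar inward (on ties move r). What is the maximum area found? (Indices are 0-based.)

max area = 70

l=0 r=7: min(19,10)*7=70 best=70 *, r--
l=0 r=6: min(19,11)*6=66 best=70, r--
l=0 r=5: min(19,11)*5=55 best=70, r--
l=0 r=4: min(19,7)*4=28 best=70, r--
l=0 r=3: min(19,11)*3=33 best=70, r--
l=0 r=2: min(19,7)*2=14 best=70, r--
l=0 r=1: min(19,14)*1=14 best=70, r--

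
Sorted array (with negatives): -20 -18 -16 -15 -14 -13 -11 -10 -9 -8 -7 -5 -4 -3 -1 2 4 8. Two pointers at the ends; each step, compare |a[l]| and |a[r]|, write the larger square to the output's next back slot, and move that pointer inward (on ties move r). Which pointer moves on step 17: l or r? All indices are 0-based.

l=0 r=17: |-20|>|8| out[17]=400, l++
l=1 r=17: |-18|>|8| out[16]=324, l++
l=2 r=17: |-16|>|8| out[15]=256, l++
l=3 r=17: |-15|>|8| out[14]=225, l++
l=4 r=17: |-14|>|8| out[13]=196, l++
l=5 r=17: |-13|>|8| out[12]=169, l++
l=6 r=17: |-11|>|8| out[11]=121, l++
l=7 r=17: |-10|>|8| out[10]=100, l++
l=8 r=17: |-9|>|8| out[9]=81, l++
l=9 r=17: |-8|<=|8| out[8]=64, r--
l=9 r=16: |-8|>|4| out[7]=64, l++
l=10 r=16: |-7|>|4| out[6]=49, l++
l=11 r=16: |-5|>|4| out[5]=25, l++
l=12 r=16: |-4|<=|4| out[4]=16, r--
l=12 r=15: |-4|>|2| out[3]=16, l++
l=13 r=15: |-3|>|2| out[2]=9, l++
l=14 r=15: |-1|<=|2| out[1]=4, r--

r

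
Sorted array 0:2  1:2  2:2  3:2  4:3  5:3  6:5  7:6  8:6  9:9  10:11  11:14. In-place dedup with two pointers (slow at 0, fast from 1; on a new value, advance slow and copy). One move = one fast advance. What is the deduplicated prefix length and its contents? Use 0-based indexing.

(s=0,f=1) a[fast]=2=a[slow] dup → fast++
(s=0,f=2) a[fast]=2=a[slow] dup → fast++
(s=0,f=3) a[fast]=2=a[slow] dup → fast++
(s=0,f=4) a[fast]=3≠a[slow]=2 write a[1]=3 → slow++,fast++
(s=1,f=5) a[fast]=3=a[slow] dup → fast++
(s=1,f=6) a[fast]=5≠a[slow]=3 write a[2]=5 → slow++,fast++
(s=2,f=7) a[fast]=6≠a[slow]=5 write a[3]=6 → slow++,fast++
(s=3,f=8) a[fast]=6=a[slow] dup → fast++
(s=3,f=9) a[fast]=9≠a[slow]=6 write a[4]=9 → slow++,fast++
(s=4,f=10) a[fast]=11≠a[slow]=9 write a[5]=11 → slow++,fast++
(s=5,f=11) a[fast]=14≠a[slow]=11 write a[6]=14 → slow++,fast++

length 7; prefix = [2, 3, 5, 6, 9, 11, 14]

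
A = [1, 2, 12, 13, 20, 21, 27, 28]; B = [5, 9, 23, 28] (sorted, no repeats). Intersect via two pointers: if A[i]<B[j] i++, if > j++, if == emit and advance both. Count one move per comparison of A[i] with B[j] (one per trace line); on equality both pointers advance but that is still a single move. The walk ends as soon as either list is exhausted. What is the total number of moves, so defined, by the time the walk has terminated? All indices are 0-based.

[i=0,j=0] 1<5 → i++
[i=1,j=0] 2<5 → i++
[i=2,j=0] 12>5 → j++
[i=2,j=1] 12>9 → j++
[i=2,j=2] 12<23 → i++
[i=3,j=2] 13<23 → i++
[i=4,j=2] 20<23 → i++
[i=5,j=2] 21<23 → i++
[i=6,j=2] 27>23 → j++
[i=6,j=3] 27<28 → i++
[i=7,j=3] 28==28 emit → i++,j++

11 moves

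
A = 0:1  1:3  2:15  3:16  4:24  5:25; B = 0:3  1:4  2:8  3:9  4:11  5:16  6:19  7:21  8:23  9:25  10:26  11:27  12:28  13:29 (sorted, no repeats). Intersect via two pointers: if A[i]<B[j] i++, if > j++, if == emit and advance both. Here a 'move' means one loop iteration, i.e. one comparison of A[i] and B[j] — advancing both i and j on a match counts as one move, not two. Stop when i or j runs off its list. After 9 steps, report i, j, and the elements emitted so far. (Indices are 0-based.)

i=4, j=7, emitted=[3, 16]

[i=0,j=0] 1<3 → i++
[i=1,j=0] 3==3 emit → i++,j++
[i=2,j=1] 15>4 → j++
[i=2,j=2] 15>8 → j++
[i=2,j=3] 15>9 → j++
[i=2,j=4] 15>11 → j++
[i=2,j=5] 15<16 → i++
[i=3,j=5] 16==16 emit → i++,j++
[i=4,j=6] 24>19 → j++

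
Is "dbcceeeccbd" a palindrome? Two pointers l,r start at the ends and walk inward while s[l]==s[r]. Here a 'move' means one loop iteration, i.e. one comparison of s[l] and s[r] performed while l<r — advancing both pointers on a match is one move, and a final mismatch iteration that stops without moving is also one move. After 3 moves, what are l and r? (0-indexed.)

l=3, r=7

l=0 r=10: 'd'=='d', l++,r--
l=1 r=9: 'b'=='b', l++,r--
l=2 r=8: 'c'=='c', l++,r--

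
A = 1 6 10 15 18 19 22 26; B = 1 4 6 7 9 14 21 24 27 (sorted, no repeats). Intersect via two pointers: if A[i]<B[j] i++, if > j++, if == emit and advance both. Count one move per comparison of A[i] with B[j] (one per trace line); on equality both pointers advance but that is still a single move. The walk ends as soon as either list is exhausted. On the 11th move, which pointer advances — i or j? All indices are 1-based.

i=1 j=1: 1==1 emit, i++,j++
i=2 j=2: 6>4, j++
i=2 j=3: 6==6 emit, i++,j++
i=3 j=4: 10>7, j++
i=3 j=5: 10>9, j++
i=3 j=6: 10<14, i++
i=4 j=6: 15>14, j++
i=4 j=7: 15<21, i++
i=5 j=7: 18<21, i++
i=6 j=7: 19<21, i++
i=7 j=7: 22>21, j++

j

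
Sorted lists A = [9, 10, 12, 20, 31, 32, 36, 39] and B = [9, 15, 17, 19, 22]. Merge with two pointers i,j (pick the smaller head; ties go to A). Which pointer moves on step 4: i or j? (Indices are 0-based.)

i

[i=0,j=0] A[i]=9<=B[j]=9 take 9 → i++
[i=1,j=0] A[i]=10>B[j]=9 take 9 → j++
[i=1,j=1] A[i]=10<=B[j]=15 take 10 → i++
[i=2,j=1] A[i]=12<=B[j]=15 take 12 → i++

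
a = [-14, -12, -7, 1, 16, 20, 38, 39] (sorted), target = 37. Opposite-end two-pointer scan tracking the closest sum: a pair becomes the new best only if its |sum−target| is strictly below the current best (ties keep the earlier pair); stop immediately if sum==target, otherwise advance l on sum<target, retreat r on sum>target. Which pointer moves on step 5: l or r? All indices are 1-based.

l=1 r=8: -14+39=25 d=12 *, l++
l=2 r=8: -12+39=27 d=10 *, l++
l=3 r=8: -7+39=32 d=5 *, l++
l=4 r=8: 1+39=40 d=3 *, r--
l=4 r=7: 1+38=39 d=2 *, r--

r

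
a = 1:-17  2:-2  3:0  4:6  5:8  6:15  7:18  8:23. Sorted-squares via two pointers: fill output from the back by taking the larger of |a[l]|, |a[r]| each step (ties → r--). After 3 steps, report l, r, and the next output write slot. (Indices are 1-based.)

l=2, r=6, next write slot=5

l=1 r=8: |-17|<=|23| out[8]=529, r--
l=1 r=7: |-17|<=|18| out[7]=324, r--
l=1 r=6: |-17|>|15| out[6]=289, l++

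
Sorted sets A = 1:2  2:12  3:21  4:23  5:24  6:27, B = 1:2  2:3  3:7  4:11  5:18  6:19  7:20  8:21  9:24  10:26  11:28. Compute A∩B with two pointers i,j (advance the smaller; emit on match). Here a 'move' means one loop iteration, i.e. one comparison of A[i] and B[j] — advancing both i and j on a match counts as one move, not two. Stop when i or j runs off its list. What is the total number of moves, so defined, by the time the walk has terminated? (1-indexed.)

i=1 j=1: 2==2 emit, i++,j++
i=2 j=2: 12>3, j++
i=2 j=3: 12>7, j++
i=2 j=4: 12>11, j++
i=2 j=5: 12<18, i++
i=3 j=5: 21>18, j++
i=3 j=6: 21>19, j++
i=3 j=7: 21>20, j++
i=3 j=8: 21==21 emit, i++,j++
i=4 j=9: 23<24, i++
i=5 j=9: 24==24 emit, i++,j++
i=6 j=10: 27>26, j++
i=6 j=11: 27<28, i++

13 moves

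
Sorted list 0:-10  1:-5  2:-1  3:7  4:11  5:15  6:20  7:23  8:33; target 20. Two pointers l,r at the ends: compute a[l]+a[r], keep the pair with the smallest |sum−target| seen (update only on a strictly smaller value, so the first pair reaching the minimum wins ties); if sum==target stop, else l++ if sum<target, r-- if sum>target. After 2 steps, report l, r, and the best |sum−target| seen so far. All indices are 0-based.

l=1, r=7, best |Δ|=3

l=0 r=8: -10+33=23 d=3 *, r--
l=0 r=7: -10+23=13 d=7, l++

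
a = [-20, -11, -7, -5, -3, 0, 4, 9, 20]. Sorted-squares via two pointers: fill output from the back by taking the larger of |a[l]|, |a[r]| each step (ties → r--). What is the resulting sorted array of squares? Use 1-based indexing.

l=1 r=9: |-20|<=|20| out[9]=400, r--
l=1 r=8: |-20|>|9| out[8]=400, l++
l=2 r=8: |-11|>|9| out[7]=121, l++
l=3 r=8: |-7|<=|9| out[6]=81, r--
l=3 r=7: |-7|>|4| out[5]=49, l++
l=4 r=7: |-5|>|4| out[4]=25, l++
l=5 r=7: |-3|<=|4| out[3]=16, r--
l=5 r=6: |-3|>|0| out[2]=9, l++
l=6 r=6: |0|<=|0| out[1]=0, r--

[0, 9, 16, 25, 49, 81, 121, 400, 400]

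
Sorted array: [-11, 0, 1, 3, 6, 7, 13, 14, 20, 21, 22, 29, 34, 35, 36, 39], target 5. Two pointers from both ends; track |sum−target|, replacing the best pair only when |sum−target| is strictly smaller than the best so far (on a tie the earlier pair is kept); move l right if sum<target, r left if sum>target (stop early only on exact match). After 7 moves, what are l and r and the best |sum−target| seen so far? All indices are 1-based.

[1,16] -11+39=28 d=23 * → r--
[1,15] -11+36=25 d=20 * → r--
[1,14] -11+35=24 d=19 * → r--
[1,13] -11+34=23 d=18 * → r--
[1,12] -11+29=18 d=13 * → r--
[1,11] -11+22=11 d=6 * → r--
[1,10] -11+21=10 d=5 * → r--

l=1, r=9, best |Δ|=5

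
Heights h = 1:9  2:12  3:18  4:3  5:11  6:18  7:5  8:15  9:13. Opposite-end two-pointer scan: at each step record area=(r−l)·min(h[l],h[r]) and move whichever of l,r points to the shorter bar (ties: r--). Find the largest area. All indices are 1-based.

l=1 r=9: min(9,13)*8=72 best=72 *, l++
l=2 r=9: min(12,13)*7=84 best=84 *, l++
l=3 r=9: min(18,13)*6=78 best=84, r--
l=3 r=8: min(18,15)*5=75 best=84, r--
l=3 r=7: min(18,5)*4=20 best=84, r--
l=3 r=6: min(18,18)*3=54 best=84, r--
l=3 r=5: min(18,11)*2=22 best=84, r--
l=3 r=4: min(18,3)*1=3 best=84, r--

max area = 84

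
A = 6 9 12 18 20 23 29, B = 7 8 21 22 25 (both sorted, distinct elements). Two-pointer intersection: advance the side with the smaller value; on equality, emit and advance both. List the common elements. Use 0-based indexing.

i=0 j=0: 6<7, i++
i=1 j=0: 9>7, j++
i=1 j=1: 9>8, j++
i=1 j=2: 9<21, i++
i=2 j=2: 12<21, i++
i=3 j=2: 18<21, i++
i=4 j=2: 20<21, i++
i=5 j=2: 23>21, j++
i=5 j=3: 23>22, j++
i=5 j=4: 23<25, i++
i=6 j=4: 29>25, j++

intersection = []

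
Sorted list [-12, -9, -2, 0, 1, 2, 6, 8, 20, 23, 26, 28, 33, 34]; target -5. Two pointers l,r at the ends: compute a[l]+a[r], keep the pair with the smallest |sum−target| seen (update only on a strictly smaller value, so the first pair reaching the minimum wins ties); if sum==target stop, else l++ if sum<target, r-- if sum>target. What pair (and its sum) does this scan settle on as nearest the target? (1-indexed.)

pair (-12, 8) with sum -4 (|Δ|=1)

l=1 r=14: -12+34=22 d=27 *, r--
l=1 r=13: -12+33=21 d=26 *, r--
l=1 r=12: -12+28=16 d=21 *, r--
l=1 r=11: -12+26=14 d=19 *, r--
l=1 r=10: -12+23=11 d=16 *, r--
l=1 r=9: -12+20=8 d=13 *, r--
l=1 r=8: -12+8=-4 d=1 *, r--
l=1 r=7: -12+6=-6 d=1, l++
l=2 r=7: -9+6=-3 d=2, r--
l=2 r=6: -9+2=-7 d=2, l++
l=3 r=6: -2+2=0 d=5, r--
l=3 r=5: -2+1=-1 d=4, r--
l=3 r=4: -2+0=-2 d=3, r--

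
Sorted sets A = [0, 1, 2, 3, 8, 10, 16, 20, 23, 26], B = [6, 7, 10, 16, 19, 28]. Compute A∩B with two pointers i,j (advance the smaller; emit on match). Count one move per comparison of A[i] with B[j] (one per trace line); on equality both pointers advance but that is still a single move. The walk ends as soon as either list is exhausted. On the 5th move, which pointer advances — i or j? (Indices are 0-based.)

i=0 j=0: 0<6, i++
i=1 j=0: 1<6, i++
i=2 j=0: 2<6, i++
i=3 j=0: 3<6, i++
i=4 j=0: 8>6, j++

j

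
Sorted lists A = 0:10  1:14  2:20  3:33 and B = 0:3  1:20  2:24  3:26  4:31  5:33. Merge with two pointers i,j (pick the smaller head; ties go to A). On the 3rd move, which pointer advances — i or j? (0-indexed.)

i=0 j=0: A[i]=10>B[j]=3 take 3, j++
i=0 j=1: A[i]=10<=B[j]=20 take 10, i++
i=1 j=1: A[i]=14<=B[j]=20 take 14, i++

i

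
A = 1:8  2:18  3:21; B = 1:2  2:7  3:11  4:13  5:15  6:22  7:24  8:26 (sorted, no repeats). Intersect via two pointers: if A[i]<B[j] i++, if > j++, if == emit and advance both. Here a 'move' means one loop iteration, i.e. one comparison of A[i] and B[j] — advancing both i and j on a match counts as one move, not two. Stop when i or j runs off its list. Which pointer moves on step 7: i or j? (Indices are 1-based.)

i

i=1 j=1: 8>2, j++
i=1 j=2: 8>7, j++
i=1 j=3: 8<11, i++
i=2 j=3: 18>11, j++
i=2 j=4: 18>13, j++
i=2 j=5: 18>15, j++
i=2 j=6: 18<22, i++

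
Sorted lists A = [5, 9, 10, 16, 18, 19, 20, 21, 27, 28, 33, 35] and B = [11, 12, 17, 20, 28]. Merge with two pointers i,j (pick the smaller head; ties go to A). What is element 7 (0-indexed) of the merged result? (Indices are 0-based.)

merged[7] = 18

[i=0,j=0] A[i]=5<=B[j]=11 take 5 → i++
[i=1,j=0] A[i]=9<=B[j]=11 take 9 → i++
[i=2,j=0] A[i]=10<=B[j]=11 take 10 → i++
[i=3,j=0] A[i]=16>B[j]=11 take 11 → j++
[i=3,j=1] A[i]=16>B[j]=12 take 12 → j++
[i=3,j=2] A[i]=16<=B[j]=17 take 16 → i++
[i=4,j=2] A[i]=18>B[j]=17 take 17 → j++
[i=4,j=3] A[i]=18<=B[j]=20 take 18 → i++
[i=5,j=3] A[i]=19<=B[j]=20 take 19 → i++
[i=6,j=3] A[i]=20<=B[j]=20 take 20 → i++
[i=7,j=3] A[i]=21>B[j]=20 take 20 → j++
[i=7,j=4] A[i]=21<=B[j]=28 take 21 → i++
[i=8,j=4] A[i]=27<=B[j]=28 take 27 → i++
[i=9,j=4] A[i]=28<=B[j]=28 take 28 → i++
[i=10,j=4] A[i]=33>B[j]=28 take 28 → j++
[i=10,j=5] B done, take A[i]=33 → i++
[i=11,j=5] B done, take A[i]=35 → i++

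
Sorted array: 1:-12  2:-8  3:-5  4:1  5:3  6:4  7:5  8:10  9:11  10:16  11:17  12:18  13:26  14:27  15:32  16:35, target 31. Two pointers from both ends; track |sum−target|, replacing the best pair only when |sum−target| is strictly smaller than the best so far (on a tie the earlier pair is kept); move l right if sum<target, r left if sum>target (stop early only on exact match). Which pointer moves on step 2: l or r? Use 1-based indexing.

l

l=1 r=16: -12+35=23 d=8 *, l++
l=2 r=16: -8+35=27 d=4 *, l++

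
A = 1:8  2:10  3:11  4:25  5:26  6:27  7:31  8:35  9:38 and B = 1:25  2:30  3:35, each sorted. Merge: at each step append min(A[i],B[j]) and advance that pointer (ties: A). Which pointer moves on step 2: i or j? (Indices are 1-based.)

i

[i=1,j=1] A[i]=8<=B[j]=25 take 8 → i++
[i=2,j=1] A[i]=10<=B[j]=25 take 10 → i++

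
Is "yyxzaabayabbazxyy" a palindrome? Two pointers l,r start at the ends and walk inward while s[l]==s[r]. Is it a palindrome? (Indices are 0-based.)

not a palindrome (mismatch at 5,11)

[0,16] 'y'=='y' → l++,r--
[1,15] 'y'=='y' → l++,r--
[2,14] 'x'=='x' → l++,r--
[3,13] 'z'=='z' → l++,r--
[4,12] 'a'=='a' → l++,r--
[5,11] 'a'!='b' → stop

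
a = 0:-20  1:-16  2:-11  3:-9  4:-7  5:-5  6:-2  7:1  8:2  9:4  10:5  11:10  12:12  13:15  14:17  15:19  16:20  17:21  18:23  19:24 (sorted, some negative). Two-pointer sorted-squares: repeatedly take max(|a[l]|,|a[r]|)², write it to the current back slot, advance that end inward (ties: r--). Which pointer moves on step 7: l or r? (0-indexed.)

[0,19] |-20|<=|24| out[19]=576 → r--
[0,18] |-20|<=|23| out[18]=529 → r--
[0,17] |-20|<=|21| out[17]=441 → r--
[0,16] |-20|<=|20| out[16]=400 → r--
[0,15] |-20|>|19| out[15]=400 → l++
[1,15] |-16|<=|19| out[14]=361 → r--
[1,14] |-16|<=|17| out[13]=289 → r--

r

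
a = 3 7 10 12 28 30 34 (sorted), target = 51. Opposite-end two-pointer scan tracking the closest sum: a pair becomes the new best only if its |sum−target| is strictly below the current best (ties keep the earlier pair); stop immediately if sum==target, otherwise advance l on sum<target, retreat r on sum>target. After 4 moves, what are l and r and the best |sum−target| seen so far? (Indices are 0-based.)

l=4, r=6, best |Δ|=5

[0,6] 3+34=37 d=14 * → l++
[1,6] 7+34=41 d=10 * → l++
[2,6] 10+34=44 d=7 * → l++
[3,6] 12+34=46 d=5 * → l++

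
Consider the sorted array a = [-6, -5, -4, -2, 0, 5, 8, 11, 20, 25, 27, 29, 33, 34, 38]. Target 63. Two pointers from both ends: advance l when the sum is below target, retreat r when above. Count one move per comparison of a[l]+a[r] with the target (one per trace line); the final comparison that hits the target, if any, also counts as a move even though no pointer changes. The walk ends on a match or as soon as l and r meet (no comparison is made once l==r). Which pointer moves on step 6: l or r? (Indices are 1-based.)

l=1 r=15: -6+38=32 <63, l++
l=2 r=15: -5+38=33 <63, l++
l=3 r=15: -4+38=34 <63, l++
l=4 r=15: -2+38=36 <63, l++
l=5 r=15: 0+38=38 <63, l++
l=6 r=15: 5+38=43 <63, l++

l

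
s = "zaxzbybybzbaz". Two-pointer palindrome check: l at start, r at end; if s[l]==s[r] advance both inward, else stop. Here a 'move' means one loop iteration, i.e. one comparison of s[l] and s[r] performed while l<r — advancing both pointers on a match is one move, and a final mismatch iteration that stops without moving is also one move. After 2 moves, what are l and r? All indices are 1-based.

l=1 r=13: 'z'=='z', l++,r--
l=2 r=12: 'a'=='a', l++,r--

l=3, r=11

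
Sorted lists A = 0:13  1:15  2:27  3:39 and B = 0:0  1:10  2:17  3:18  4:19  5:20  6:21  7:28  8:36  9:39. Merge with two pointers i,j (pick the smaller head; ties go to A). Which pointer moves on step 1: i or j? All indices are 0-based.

j

i=0 j=0: A[i]=13>B[j]=0 take 0, j++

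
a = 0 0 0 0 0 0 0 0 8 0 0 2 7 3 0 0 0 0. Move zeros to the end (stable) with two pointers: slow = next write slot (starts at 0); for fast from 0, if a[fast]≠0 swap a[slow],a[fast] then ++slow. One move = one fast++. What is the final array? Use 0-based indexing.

slow=0 fast=0: a[fast]=0, fast++
slow=0 fast=1: a[fast]=0, fast++
slow=0 fast=2: a[fast]=0, fast++
slow=0 fast=3: a[fast]=0, fast++
slow=0 fast=4: a[fast]=0, fast++
slow=0 fast=5: a[fast]=0, fast++
slow=0 fast=6: a[fast]=0, fast++
slow=0 fast=7: a[fast]=0, fast++
slow=0 fast=8: a[fast]=8≠0 swap→a[0]=8, slow++,fast++
slow=1 fast=9: a[fast]=0, fast++
slow=1 fast=10: a[fast]=0, fast++
slow=1 fast=11: a[fast]=2≠0 swap→a[1]=2, slow++,fast++
slow=2 fast=12: a[fast]=7≠0 swap→a[2]=7, slow++,fast++
slow=3 fast=13: a[fast]=3≠0 swap→a[3]=3, slow++,fast++
slow=4 fast=14: a[fast]=0, fast++
slow=4 fast=15: a[fast]=0, fast++
slow=4 fast=16: a[fast]=0, fast++
slow=4 fast=17: a[fast]=0, fast++

[8, 2, 7, 3, 0, 0, 0, 0, 0, 0, 0, 0, 0, 0, 0, 0, 0, 0]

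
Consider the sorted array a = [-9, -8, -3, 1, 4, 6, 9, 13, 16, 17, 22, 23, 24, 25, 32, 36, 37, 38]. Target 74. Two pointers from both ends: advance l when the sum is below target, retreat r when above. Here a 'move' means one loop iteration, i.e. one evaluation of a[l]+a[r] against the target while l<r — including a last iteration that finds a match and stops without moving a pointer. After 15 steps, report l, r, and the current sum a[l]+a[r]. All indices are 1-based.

[1,18] -9+38=29 <74 → l++
[2,18] -8+38=30 <74 → l++
[3,18] -3+38=35 <74 → l++
[4,18] 1+38=39 <74 → l++
[5,18] 4+38=42 <74 → l++
[6,18] 6+38=44 <74 → l++
[7,18] 9+38=47 <74 → l++
[8,18] 13+38=51 <74 → l++
[9,18] 16+38=54 <74 → l++
[10,18] 17+38=55 <74 → l++
[11,18] 22+38=60 <74 → l++
[12,18] 23+38=61 <74 → l++
[13,18] 24+38=62 <74 → l++
[14,18] 25+38=63 <74 → l++
[15,18] 32+38=70 <74 → l++

l=16, r=18, sum=74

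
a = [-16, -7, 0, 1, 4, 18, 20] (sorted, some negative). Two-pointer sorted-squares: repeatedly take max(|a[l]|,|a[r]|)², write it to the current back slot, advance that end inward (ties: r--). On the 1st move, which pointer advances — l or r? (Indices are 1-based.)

r

[1,7] |-16|<=|20| out[7]=400 → r--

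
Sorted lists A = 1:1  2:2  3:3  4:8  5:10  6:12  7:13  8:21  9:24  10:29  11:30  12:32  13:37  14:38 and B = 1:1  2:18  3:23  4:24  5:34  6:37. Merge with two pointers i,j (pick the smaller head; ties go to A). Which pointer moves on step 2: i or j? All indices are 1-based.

j

i=1 j=1: A[i]=1<=B[j]=1 take 1, i++
i=2 j=1: A[i]=2>B[j]=1 take 1, j++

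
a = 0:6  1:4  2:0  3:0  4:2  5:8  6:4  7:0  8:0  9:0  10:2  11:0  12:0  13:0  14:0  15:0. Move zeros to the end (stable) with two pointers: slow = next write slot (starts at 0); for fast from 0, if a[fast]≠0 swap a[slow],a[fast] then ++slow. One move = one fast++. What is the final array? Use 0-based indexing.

[6, 4, 2, 8, 4, 2, 0, 0, 0, 0, 0, 0, 0, 0, 0, 0]

(s=0,f=0) a[fast]=6≠0 swap→a[0]=6 → slow++,fast++
(s=1,f=1) a[fast]=4≠0 swap→a[1]=4 → slow++,fast++
(s=2,f=2) a[fast]=0 → fast++
(s=2,f=3) a[fast]=0 → fast++
(s=2,f=4) a[fast]=2≠0 swap→a[2]=2 → slow++,fast++
(s=3,f=5) a[fast]=8≠0 swap→a[3]=8 → slow++,fast++
(s=4,f=6) a[fast]=4≠0 swap→a[4]=4 → slow++,fast++
(s=5,f=7) a[fast]=0 → fast++
(s=5,f=8) a[fast]=0 → fast++
(s=5,f=9) a[fast]=0 → fast++
(s=5,f=10) a[fast]=2≠0 swap→a[5]=2 → slow++,fast++
(s=6,f=11) a[fast]=0 → fast++
(s=6,f=12) a[fast]=0 → fast++
(s=6,f=13) a[fast]=0 → fast++
(s=6,f=14) a[fast]=0 → fast++
(s=6,f=15) a[fast]=0 → fast++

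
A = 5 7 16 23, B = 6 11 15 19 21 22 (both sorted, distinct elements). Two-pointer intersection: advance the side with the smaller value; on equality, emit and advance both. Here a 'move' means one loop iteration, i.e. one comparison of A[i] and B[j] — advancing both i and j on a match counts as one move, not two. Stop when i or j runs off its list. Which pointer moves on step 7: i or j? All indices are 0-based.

[i=0,j=0] 5<6 → i++
[i=1,j=0] 7>6 → j++
[i=1,j=1] 7<11 → i++
[i=2,j=1] 16>11 → j++
[i=2,j=2] 16>15 → j++
[i=2,j=3] 16<19 → i++
[i=3,j=3] 23>19 → j++

j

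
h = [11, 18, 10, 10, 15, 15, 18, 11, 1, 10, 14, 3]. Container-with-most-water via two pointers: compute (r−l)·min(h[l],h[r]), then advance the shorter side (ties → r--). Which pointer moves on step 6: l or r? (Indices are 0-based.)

l=0 r=11: min(11,3)*11=33 best=33 *, r--
l=0 r=10: min(11,14)*10=110 best=110 *, l++
l=1 r=10: min(18,14)*9=126 best=126 *, r--
l=1 r=9: min(18,10)*8=80 best=126, r--
l=1 r=8: min(18,1)*7=7 best=126, r--
l=1 r=7: min(18,11)*6=66 best=126, r--

r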